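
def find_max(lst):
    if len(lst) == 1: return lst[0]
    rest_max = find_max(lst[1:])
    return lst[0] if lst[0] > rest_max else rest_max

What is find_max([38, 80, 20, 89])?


find_max([38, 80, 20, 89]): compare 38 with find_max([80, 20, 89])
find_max([80, 20, 89]): compare 80 with find_max([20, 89])
find_max([20, 89]): compare 20 with find_max([89])
find_max([89]) = 89  (base case)
Compare 20 with 89 -> 89
Compare 80 with 89 -> 89
Compare 38 with 89 -> 89

89


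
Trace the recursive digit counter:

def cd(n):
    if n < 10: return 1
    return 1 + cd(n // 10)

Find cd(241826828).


cd(241826828) = 1 + cd(24182682)
cd(24182682) = 1 + cd(2418268)
cd(2418268) = 1 + cd(241826)
cd(241826) = 1 + cd(24182)
cd(24182) = 1 + cd(2418)
cd(2418) = 1 + cd(241)
cd(241) = 1 + cd(24)
cd(24) = 1 + cd(2)
cd(2) = 1  (base case: 2 < 10)
Unwinding: 1 + 1 + 1 + 1 + 1 + 1 + 1 + 1 + 1 = 9

9


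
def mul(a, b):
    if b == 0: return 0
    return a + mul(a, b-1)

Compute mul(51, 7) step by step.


mul(51, 7) = 51 + mul(51, 6)
mul(51, 6) = 51 + mul(51, 5)
mul(51, 5) = 51 + mul(51, 4)
mul(51, 4) = 51 + mul(51, 3)
mul(51, 3) = 51 + mul(51, 2)
mul(51, 2) = 51 + mul(51, 1)
mul(51, 1) = 51 + mul(51, 0)
mul(51, 0) = 0  (base case)
Total: 51 + 51 + 51 + 51 + 51 + 51 + 51 + 0 = 357

357


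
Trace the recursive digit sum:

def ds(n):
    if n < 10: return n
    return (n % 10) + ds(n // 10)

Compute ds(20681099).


ds(20681099) = 9 + ds(2068109)
ds(2068109) = 9 + ds(206810)
ds(206810) = 0 + ds(20681)
ds(20681) = 1 + ds(2068)
ds(2068) = 8 + ds(206)
ds(206) = 6 + ds(20)
ds(20) = 0 + ds(2)
ds(2) = 2  (base case)
Total: 9 + 9 + 0 + 1 + 8 + 6 + 0 + 2 = 35

35


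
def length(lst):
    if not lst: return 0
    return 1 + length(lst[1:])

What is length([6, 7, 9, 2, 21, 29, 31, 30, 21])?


length([6, 7, 9, 2, 21, 29, 31, 30, 21]) = 1 + length([7, 9, 2, 21, 29, 31, 30, 21])
length([7, 9, 2, 21, 29, 31, 30, 21]) = 1 + length([9, 2, 21, 29, 31, 30, 21])
length([9, 2, 21, 29, 31, 30, 21]) = 1 + length([2, 21, 29, 31, 30, 21])
length([2, 21, 29, 31, 30, 21]) = 1 + length([21, 29, 31, 30, 21])
length([21, 29, 31, 30, 21]) = 1 + length([29, 31, 30, 21])
length([29, 31, 30, 21]) = 1 + length([31, 30, 21])
length([31, 30, 21]) = 1 + length([30, 21])
length([30, 21]) = 1 + length([21])
length([21]) = 1 + length([])
length([]) = 0  (base case)
Unwinding: 1 + 1 + 1 + 1 + 1 + 1 + 1 + 1 + 1 + 0 = 9

9


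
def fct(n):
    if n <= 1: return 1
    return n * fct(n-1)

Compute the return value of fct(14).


fct(14)
= 14 * fct(13)
= 14 * 13 * fct(12)
= 14 * 13 * 12 * fct(11)
= 14 * 13 * 12 * 11 * fct(10)
= 14 * 13 * 12 * 11 * 10 * fct(9)
= 14 * 13 * 12 * 11 * 10 * 9 * fct(8)
= 14 * 13 * 12 * 11 * 10 * 9 * 8 * fct(7)
= 14 * 13 * 12 * 11 * 10 * 9 * 8 * 7 * fct(6)
= 14 * 13 * 12 * 11 * 10 * 9 * 8 * 7 * 6 * fct(5)
= 14 * 13 * 12 * 11 * 10 * 9 * 8 * 7 * 6 * 5 * fct(4)
= 14 * 13 * 12 * 11 * 10 * 9 * 8 * 7 * 6 * 5 * 4 * fct(3)
= 14 * 13 * 12 * 11 * 10 * 9 * 8 * 7 * 6 * 5 * 4 * 3 * fct(2)
= 14 * 13 * 12 * 11 * 10 * 9 * 8 * 7 * 6 * 5 * 4 * 3 * 2 * fct(1)
= 14 * 13 * 12 * 11 * 10 * 9 * 8 * 7 * 6 * 5 * 4 * 3 * 2 * 1
= 87178291200

87178291200


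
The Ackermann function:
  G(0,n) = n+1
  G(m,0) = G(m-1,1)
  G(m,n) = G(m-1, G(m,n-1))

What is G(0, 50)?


G(0, 50) = 51
Result: G(0, 50) = 51

51


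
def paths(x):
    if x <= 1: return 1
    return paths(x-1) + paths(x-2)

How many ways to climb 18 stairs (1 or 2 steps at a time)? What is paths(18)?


Building up from base cases:
paths(0) = 1
paths(1) = 1
paths(2) = paths(1) + paths(0) = 1 + 1 = 2
paths(3) = paths(2) + paths(1) = 2 + 1 = 3
paths(4) = paths(3) + paths(2) = 3 + 2 = 5
paths(5) = paths(4) + paths(3) = 5 + 3 = 8
paths(6) = paths(5) + paths(4) = 8 + 5 = 13
paths(7) = paths(6) + paths(5) = 13 + 8 = 21
paths(8) = paths(7) + paths(6) = 21 + 13 = 34
paths(9) = paths(8) + paths(7) = 34 + 21 = 55
paths(10) = paths(9) + paths(8) = 55 + 34 = 89
paths(11) = paths(10) + paths(9) = 89 + 55 = 144
paths(12) = paths(11) + paths(10) = 144 + 89 = 233
paths(13) = paths(12) + paths(11) = 233 + 144 = 377
paths(14) = paths(13) + paths(12) = 377 + 233 = 610
paths(15) = paths(14) + paths(13) = 610 + 377 = 987
paths(16) = paths(15) + paths(14) = 987 + 610 = 1597
paths(17) = paths(16) + paths(15) = 1597 + 987 = 2584
paths(18) = paths(17) + paths(16) = 2584 + 1597 = 4181

4181


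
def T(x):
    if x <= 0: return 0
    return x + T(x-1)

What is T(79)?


T(79)
= 79 + 78 + 77 + 76 + 75 + 74 + 73 + 72 + 71 + 70 + 69 + 68 + 67 + 66 + 65 + 64 + 63 + 62 + 61 + 60 + 59 + 58 + 57 + 56 + 55 + 54 + 53 + 52 + 51 + 50 + 49 + 48 + 47 + 46 + 45 + 44 + 43 + 42 + 41 + 40 + 39 + 38 + 37 + 36 + 35 + 34 + 33 + 32 + 31 + 30 + 29 + 28 + 27 + 26 + 25 + 24 + 23 + 22 + 21 + 20 + 19 + 18 + 17 + 16 + 15 + 14 + 13 + 12 + 11 + 10 + 9 + 8 + 7 + 6 + 5 + 4 + 3 + 2 + 1 + T(0)
= 79 + 78 + 77 + 76 + 75 + 74 + 73 + 72 + 71 + 70 + 69 + 68 + 67 + 66 + 65 + 64 + 63 + 62 + 61 + 60 + 59 + 58 + 57 + 56 + 55 + 54 + 53 + 52 + 51 + 50 + 49 + 48 + 47 + 46 + 45 + 44 + 43 + 42 + 41 + 40 + 39 + 38 + 37 + 36 + 35 + 34 + 33 + 32 + 31 + 30 + 29 + 28 + 27 + 26 + 25 + 24 + 23 + 22 + 21 + 20 + 19 + 18 + 17 + 16 + 15 + 14 + 13 + 12 + 11 + 10 + 9 + 8 + 7 + 6 + 5 + 4 + 3 + 2 + 1 + 0
= 3160

3160


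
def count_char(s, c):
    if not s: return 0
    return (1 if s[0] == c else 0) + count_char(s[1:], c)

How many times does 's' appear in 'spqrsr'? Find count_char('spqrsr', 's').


s[0]='s' == 's' -> 1
s[0]='p' != 's' -> 0
s[0]='q' != 's' -> 0
s[0]='r' != 's' -> 0
s[0]='s' == 's' -> 1
s[0]='r' != 's' -> 0
Sum: 1 + 0 + 0 + 0 + 1 + 0 = 2

2


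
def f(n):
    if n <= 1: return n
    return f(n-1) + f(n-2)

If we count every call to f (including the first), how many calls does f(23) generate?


Let C(n) = total calls for f(n)
C(0) = 1, C(1) = 1
C(2) = 1 + C(1) + C(0) = 1 + 1 + 1 = 3
C(3) = 1 + C(2) + C(1) = 1 + 3 + 1 = 5
C(4) = 1 + C(3) + C(2) = 1 + 5 + 3 = 9
C(5) = 1 + C(4) + C(3) = 1 + 9 + 5 = 15
C(6) = 1 + C(5) + C(4) = 1 + 15 + 9 = 25
C(7) = 1 + C(6) + C(5) = 1 + 25 + 15 = 41
C(8) = 1 + C(7) + C(6) = 1 + 41 + 25 = 67
C(9) = 1 + C(8) + C(7) = 1 + 67 + 41 = 109
C(10) = 1 + C(9) + C(8) = 1 + 109 + 67 = 177
C(11) = 1 + C(10) + C(9) = 1 + 177 + 109 = 287
C(12) = 1 + C(11) + C(10) = 1 + 287 + 177 = 465
C(13) = 1 + C(12) + C(11) = 1 + 465 + 287 = 753
C(14) = 1 + C(13) + C(12) = 1 + 753 + 465 = 1219
C(15) = 1 + C(14) + C(13) = 1 + 1219 + 753 = 1973
C(16) = 1 + C(15) + C(14) = 1 + 1973 + 1219 = 3193
C(17) = 1 + C(16) + C(15) = 1 + 3193 + 1973 = 5167
C(18) = 1 + C(17) + C(16) = 1 + 5167 + 3193 = 8361
C(19) = 1 + C(18) + C(17) = 1 + 8361 + 5167 = 13529
C(20) = 1 + C(19) + C(18) = 1 + 13529 + 8361 = 21891
C(21) = 1 + C(20) + C(19) = 1 + 21891 + 13529 = 35421
C(22) = 1 + C(21) + C(20) = 1 + 35421 + 21891 = 57313
C(23) = 1 + C(22) + C(21) = 1 + 57313 + 35421 = 92735

92735


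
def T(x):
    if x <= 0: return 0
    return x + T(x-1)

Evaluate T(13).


T(13)
= 13 + 12 + 11 + 10 + 9 + 8 + 7 + 6 + 5 + 4 + 3 + 2 + 1 + T(0)
= 13 + 12 + 11 + 10 + 9 + 8 + 7 + 6 + 5 + 4 + 3 + 2 + 1 + 0
= 91

91


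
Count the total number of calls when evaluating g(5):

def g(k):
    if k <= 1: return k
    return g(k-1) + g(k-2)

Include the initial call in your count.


Let C(n) = total calls for g(n)
C(0) = 1, C(1) = 1
C(2) = 1 + C(1) + C(0) = 1 + 1 + 1 = 3
C(3) = 1 + C(2) + C(1) = 1 + 3 + 1 = 5
C(4) = 1 + C(3) + C(2) = 1 + 5 + 3 = 9
C(5) = 1 + C(4) + C(3) = 1 + 9 + 5 = 15

15


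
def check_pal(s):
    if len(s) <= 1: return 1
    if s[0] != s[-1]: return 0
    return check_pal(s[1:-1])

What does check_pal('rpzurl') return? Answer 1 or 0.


check_pal('rpzurl'): s[0]='r' != s[-1]='l' -> return 0
Result: 0 (not a palindrome)

0


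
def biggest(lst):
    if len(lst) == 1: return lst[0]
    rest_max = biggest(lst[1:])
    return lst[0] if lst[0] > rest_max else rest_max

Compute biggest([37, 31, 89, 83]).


biggest([37, 31, 89, 83]): compare 37 with biggest([31, 89, 83])
biggest([31, 89, 83]): compare 31 with biggest([89, 83])
biggest([89, 83]): compare 89 with biggest([83])
biggest([83]) = 83  (base case)
Compare 89 with 83 -> 89
Compare 31 with 89 -> 89
Compare 37 with 89 -> 89

89


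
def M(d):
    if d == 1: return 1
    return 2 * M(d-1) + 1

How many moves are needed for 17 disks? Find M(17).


M(17) = 2 * M(16) + 1
M(16) = 2 * M(15) + 1
M(15) = 2 * M(14) + 1
M(14) = 2 * M(13) + 1
M(13) = 2 * M(12) + 1
M(12) = 2 * M(11) + 1
M(11) = 2 * M(10) + 1
M(10) = 2 * M(9) + 1
M(9) = 2 * M(8) + 1
M(8) = 2 * M(7) + 1
M(7) = 2 * M(6) + 1
M(6) = 2 * M(5) + 1
M(5) = 2 * M(4) + 1
M(4) = 2 * M(3) + 1
M(3) = 2 * M(2) + 1
M(2) = 2 * M(1) + 1
M(1) = 1  (base case)
M(2) = 2 * 1 + 1 = 3
M(3) = 2 * 3 + 1 = 7
M(4) = 2 * 7 + 1 = 15
M(5) = 2 * 15 + 1 = 31
M(6) = 2 * 31 + 1 = 63
M(7) = 2 * 63 + 1 = 127
M(8) = 2 * 127 + 1 = 255
M(9) = 2 * 255 + 1 = 511
M(10) = 2 * 511 + 1 = 1023
M(11) = 2 * 1023 + 1 = 2047
M(12) = 2 * 2047 + 1 = 4095
M(13) = 2 * 4095 + 1 = 8191
M(14) = 2 * 8191 + 1 = 16383
M(15) = 2 * 16383 + 1 = 32767
M(16) = 2 * 32767 + 1 = 65535
M(17) = 2 * 65535 + 1 = 131071

131071


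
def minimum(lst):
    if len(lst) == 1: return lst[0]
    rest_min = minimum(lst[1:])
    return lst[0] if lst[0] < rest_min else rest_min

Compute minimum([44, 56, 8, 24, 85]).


minimum([44, 56, 8, 24, 85]): compare 44 with minimum([56, 8, 24, 85])
minimum([56, 8, 24, 85]): compare 56 with minimum([8, 24, 85])
minimum([8, 24, 85]): compare 8 with minimum([24, 85])
minimum([24, 85]): compare 24 with minimum([85])
minimum([85]) = 85  (base case)
Compare 24 with 85 -> 24
Compare 8 with 24 -> 8
Compare 56 with 8 -> 8
Compare 44 with 8 -> 8

8


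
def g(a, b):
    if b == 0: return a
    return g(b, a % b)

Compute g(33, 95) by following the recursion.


g(33, 95) = g(95, 33)
g(95, 33) = g(33, 29)
g(33, 29) = g(29, 4)
g(29, 4) = g(4, 1)
g(4, 1) = g(1, 0)
g(1, 0) = 1  (base case)

1


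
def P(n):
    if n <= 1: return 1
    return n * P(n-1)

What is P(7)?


P(7)
= 7 * P(6)
= 7 * 6 * P(5)
= 7 * 6 * 5 * P(4)
= 7 * 6 * 5 * 4 * P(3)
= 7 * 6 * 5 * 4 * 3 * P(2)
= 7 * 6 * 5 * 4 * 3 * 2 * P(1)
= 7 * 6 * 5 * 4 * 3 * 2 * 1
= 5040

5040


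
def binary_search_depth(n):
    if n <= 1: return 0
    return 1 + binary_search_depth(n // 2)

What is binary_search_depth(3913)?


3913 / 2 = 1956
1956 / 2 = 978
978 / 2 = 489
489 / 2 = 244
244 / 2 = 122
122 / 2 = 61
61 / 2 = 30
30 / 2 = 15
15 / 2 = 7
7 / 2 = 3
3 / 2 = 1
Reached 1 after 11 halvings

11


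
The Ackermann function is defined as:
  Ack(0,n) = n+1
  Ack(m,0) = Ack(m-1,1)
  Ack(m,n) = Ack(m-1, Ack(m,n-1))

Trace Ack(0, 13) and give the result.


Ack(0, 13) = 14
Result: Ack(0, 13) = 14

14


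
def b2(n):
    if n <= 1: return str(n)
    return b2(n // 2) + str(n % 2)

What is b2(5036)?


b2(5036) = b2(2518) + '0'
b2(2518) = b2(1259) + '0'
b2(1259) = b2(629) + '1'
b2(629) = b2(314) + '1'
b2(314) = b2(157) + '0'
b2(157) = b2(78) + '1'
b2(78) = b2(39) + '0'
b2(39) = b2(19) + '1'
b2(19) = b2(9) + '1'
b2(9) = b2(4) + '1'
b2(4) = b2(2) + '0'
b2(2) = b2(1) + '0'
b2(1) = '1'  (base case)
Concatenating: '1' + '0' + '0' + '1' + '1' + '1' + '0' + '1' + '0' + '1' + '1' + '0' + '0' = '1001110101100'

1001110101100


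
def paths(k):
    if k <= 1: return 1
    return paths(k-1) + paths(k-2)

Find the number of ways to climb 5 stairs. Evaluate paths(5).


Building up from base cases:
paths(0) = 1
paths(1) = 1
paths(2) = paths(1) + paths(0) = 1 + 1 = 2
paths(3) = paths(2) + paths(1) = 2 + 1 = 3
paths(4) = paths(3) + paths(2) = 3 + 2 = 5
paths(5) = paths(4) + paths(3) = 5 + 3 = 8

8


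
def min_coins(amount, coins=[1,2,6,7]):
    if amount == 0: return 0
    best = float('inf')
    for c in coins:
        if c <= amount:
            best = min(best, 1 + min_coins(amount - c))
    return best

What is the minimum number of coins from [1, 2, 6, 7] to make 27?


Building up with DP:
min_coins(0) = 0
min_coins(1) = min(1+min_coins(0)=1+0=1) = 1
min_coins(2) = min(1+min_coins(1)=1+1=2, 1+min_coins(0)=1+0=1) = 1
min_coins(3) = min(1+min_coins(2)=1+1=2, 1+min_coins(1)=1+1=2) = 2
min_coins(4) = min(1+min_coins(3)=1+2=3, 1+min_coins(2)=1+1=2) = 2
min_coins(5) = min(1+min_coins(4)=1+2=3, 1+min_coins(3)=1+2=3) = 3
min_coins(6) = min(1+min_coins(5)=1+3=4, 1+min_coins(4)=1+2=3, 1+min_coins(0)=1+0=1) = 1
min_coins(7) = min(1+min_coins(6)=1+1=2, 1+min_coins(5)=1+3=4, 1+min_coins(1)=1+1=2, 1+min_coins(0)=1+0=1) = 1
min_coins(8) = min(1+min_coins(7)=1+1=2, 1+min_coins(6)=1+1=2, 1+min_coins(2)=1+1=2, 1+min_coins(1)=1+1=2) = 2
min_coins(9) = min(1+min_coins(8)=1+2=3, 1+min_coins(7)=1+1=2, 1+min_coins(3)=1+2=3, 1+min_coins(2)=1+1=2) = 2
min_coins(10) = min(1+min_coins(9)=1+2=3, 1+min_coins(8)=1+2=3, 1+min_coins(4)=1+2=3, 1+min_coins(3)=1+2=3) = 3
min_coins(11) = min(1+min_coins(10)=1+3=4, 1+min_coins(9)=1+2=3, 1+min_coins(5)=1+3=4, 1+min_coins(4)=1+2=3) = 3
min_coins(12) = min(1+min_coins(11)=1+3=4, 1+min_coins(10)=1+3=4, 1+min_coins(6)=1+1=2, 1+min_coins(5)=1+3=4) = 2
min_coins(13) = min(1+min_coins(12)=1+2=3, 1+min_coins(11)=1+3=4, 1+min_coins(7)=1+1=2, 1+min_coins(6)=1+1=2) = 2
min_coins(14) = min(1+min_coins(13)=1+2=3, 1+min_coins(12)=1+2=3, 1+min_coins(8)=1+2=3, 1+min_coins(7)=1+1=2) = 2
min_coins(15) = min(1+min_coins(14)=1+2=3, 1+min_coins(13)=1+2=3, 1+min_coins(9)=1+2=3, 1+min_coins(8)=1+2=3) = 3
min_coins(16) = min(1+min_coins(15)=1+3=4, 1+min_coins(14)=1+2=3, 1+min_coins(10)=1+3=4, 1+min_coins(9)=1+2=3) = 3
min_coins(17) = min(1+min_coins(16)=1+3=4, 1+min_coins(15)=1+3=4, 1+min_coins(11)=1+3=4, 1+min_coins(10)=1+3=4) = 4
min_coins(18) = min(1+min_coins(17)=1+4=5, 1+min_coins(16)=1+3=4, 1+min_coins(12)=1+2=3, 1+min_coins(11)=1+3=4) = 3
min_coins(19) = min(1+min_coins(18)=1+3=4, 1+min_coins(17)=1+4=5, 1+min_coins(13)=1+2=3, 1+min_coins(12)=1+2=3) = 3
min_coins(20) = min(1+min_coins(19)=1+3=4, 1+min_coins(18)=1+3=4, 1+min_coins(14)=1+2=3, 1+min_coins(13)=1+2=3) = 3
min_coins(21) = min(1+min_coins(20)=1+3=4, 1+min_coins(19)=1+3=4, 1+min_coins(15)=1+3=4, 1+min_coins(14)=1+2=3) = 3
min_coins(22) = min(1+min_coins(21)=1+3=4, 1+min_coins(20)=1+3=4, 1+min_coins(16)=1+3=4, 1+min_coins(15)=1+3=4) = 4
min_coins(23) = min(1+min_coins(22)=1+4=5, 1+min_coins(21)=1+3=4, 1+min_coins(17)=1+4=5, 1+min_coins(16)=1+3=4) = 4
min_coins(24) = min(1+min_coins(23)=1+4=5, 1+min_coins(22)=1+4=5, 1+min_coins(18)=1+3=4, 1+min_coins(17)=1+4=5) = 4
min_coins(25) = min(1+min_coins(24)=1+4=5, 1+min_coins(23)=1+4=5, 1+min_coins(19)=1+3=4, 1+min_coins(18)=1+3=4) = 4
min_coins(26) = min(1+min_coins(25)=1+4=5, 1+min_coins(24)=1+4=5, 1+min_coins(20)=1+3=4, 1+min_coins(19)=1+3=4) = 4
min_coins(27) = min(1+min_coins(26)=1+4=5, 1+min_coins(25)=1+4=5, 1+min_coins(21)=1+3=4, 1+min_coins(20)=1+3=4) = 4

4


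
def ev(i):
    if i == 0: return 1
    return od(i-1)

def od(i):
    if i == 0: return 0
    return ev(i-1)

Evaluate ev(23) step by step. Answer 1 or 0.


ev(23) = od(22)
od(22) = ev(21)
ev(21) = od(20)
od(20) = ev(19)
ev(19) = od(18)
od(18) = ev(17)
ev(17) = od(16)
od(16) = ev(15)
ev(15) = od(14)
od(14) = ev(13)
ev(13) = od(12)
od(12) = ev(11)
ev(11) = od(10)
od(10) = ev(9)
ev(9) = od(8)
od(8) = ev(7)
ev(7) = od(6)
od(6) = ev(5)
ev(5) = od(4)
od(4) = ev(3)
ev(3) = od(2)
od(2) = ev(1)
ev(1) = od(0)
od(0) = 0  (base case)
Result: 0

0


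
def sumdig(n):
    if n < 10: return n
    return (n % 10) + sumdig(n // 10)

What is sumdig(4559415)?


sumdig(4559415) = 5 + sumdig(455941)
sumdig(455941) = 1 + sumdig(45594)
sumdig(45594) = 4 + sumdig(4559)
sumdig(4559) = 9 + sumdig(455)
sumdig(455) = 5 + sumdig(45)
sumdig(45) = 5 + sumdig(4)
sumdig(4) = 4  (base case)
Total: 5 + 1 + 4 + 9 + 5 + 5 + 4 = 33

33


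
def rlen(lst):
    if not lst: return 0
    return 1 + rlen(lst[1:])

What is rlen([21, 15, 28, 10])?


rlen([21, 15, 28, 10]) = 1 + rlen([15, 28, 10])
rlen([15, 28, 10]) = 1 + rlen([28, 10])
rlen([28, 10]) = 1 + rlen([10])
rlen([10]) = 1 + rlen([])
rlen([]) = 0  (base case)
Unwinding: 1 + 1 + 1 + 1 + 0 = 4

4


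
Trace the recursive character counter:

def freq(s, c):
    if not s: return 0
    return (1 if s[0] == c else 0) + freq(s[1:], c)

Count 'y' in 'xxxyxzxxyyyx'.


s[0]='x' != 'y' -> 0
s[0]='x' != 'y' -> 0
s[0]='x' != 'y' -> 0
s[0]='y' == 'y' -> 1
s[0]='x' != 'y' -> 0
s[0]='z' != 'y' -> 0
s[0]='x' != 'y' -> 0
s[0]='x' != 'y' -> 0
s[0]='y' == 'y' -> 1
s[0]='y' == 'y' -> 1
s[0]='y' == 'y' -> 1
s[0]='x' != 'y' -> 0
Sum: 0 + 0 + 0 + 1 + 0 + 0 + 0 + 0 + 1 + 1 + 1 + 0 = 4

4


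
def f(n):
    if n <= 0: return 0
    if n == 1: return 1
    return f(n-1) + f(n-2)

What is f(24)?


Computing f(24) bottom-up:
f(0) = 0
f(1) = 1
f(2) = f(1) + f(0) = 1 + 0 = 1
f(3) = f(2) + f(1) = 1 + 1 = 2
f(4) = f(3) + f(2) = 2 + 1 = 3
f(5) = f(4) + f(3) = 3 + 2 = 5
f(6) = f(5) + f(4) = 5 + 3 = 8
f(7) = f(6) + f(5) = 8 + 5 = 13
f(8) = f(7) + f(6) = 13 + 8 = 21
f(9) = f(8) + f(7) = 21 + 13 = 34
f(10) = f(9) + f(8) = 34 + 21 = 55
f(11) = f(10) + f(9) = 55 + 34 = 89
f(12) = f(11) + f(10) = 89 + 55 = 144
f(13) = f(12) + f(11) = 144 + 89 = 233
f(14) = f(13) + f(12) = 233 + 144 = 377
f(15) = f(14) + f(13) = 377 + 233 = 610
f(16) = f(15) + f(14) = 610 + 377 = 987
f(17) = f(16) + f(15) = 987 + 610 = 1597
f(18) = f(17) + f(16) = 1597 + 987 = 2584
f(19) = f(18) + f(17) = 2584 + 1597 = 4181
f(20) = f(19) + f(18) = 4181 + 2584 = 6765
f(21) = f(20) + f(19) = 6765 + 4181 = 10946
f(22) = f(21) + f(20) = 10946 + 6765 = 17711
f(23) = f(22) + f(21) = 17711 + 10946 = 28657
f(24) = f(23) + f(22) = 28657 + 17711 = 46368

46368


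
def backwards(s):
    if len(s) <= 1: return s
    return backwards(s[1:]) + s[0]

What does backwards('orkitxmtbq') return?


backwards('orkitxmtbq') = backwards('rkitxmtbq') + 'o'
backwards('rkitxmtbq') = backwards('kitxmtbq') + 'r'
backwards('kitxmtbq') = backwards('itxmtbq') + 'k'
backwards('itxmtbq') = backwards('txmtbq') + 'i'
backwards('txmtbq') = backwards('xmtbq') + 't'
backwards('xmtbq') = backwards('mtbq') + 'x'
backwards('mtbq') = backwards('tbq') + 'm'
backwards('tbq') = backwards('bq') + 't'
backwards('bq') = backwards('q') + 'b'
backwards('q') = 'q'  (base case)
Concatenating: 'q' + 'b' + 't' + 'm' + 'x' + 't' + 'i' + 'k' + 'r' + 'o' = 'qbtmxtikro'

qbtmxtikro


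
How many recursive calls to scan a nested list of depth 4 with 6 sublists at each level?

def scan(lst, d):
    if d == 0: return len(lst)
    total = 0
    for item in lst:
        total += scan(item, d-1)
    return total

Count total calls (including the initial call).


At depth 0 (root): 1 call
At depth 1: each of 1 parents calls scan on 6 children = 6 calls
At depth 2: each of 6 parents calls scan on 6 children = 36 calls
At depth 3: each of 36 parents calls scan on 6 children = 216 calls
At depth 4: each of 216 parents calls scan on 6 children = 1296 calls
Total: 1 + 6 + 36 + 216 + 1296 = 1555

1555


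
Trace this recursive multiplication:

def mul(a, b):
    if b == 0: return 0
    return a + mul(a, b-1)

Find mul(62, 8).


mul(62, 8) = 62 + mul(62, 7)
mul(62, 7) = 62 + mul(62, 6)
mul(62, 6) = 62 + mul(62, 5)
mul(62, 5) = 62 + mul(62, 4)
mul(62, 4) = 62 + mul(62, 3)
mul(62, 3) = 62 + mul(62, 2)
mul(62, 2) = 62 + mul(62, 1)
mul(62, 1) = 62 + mul(62, 0)
mul(62, 0) = 0  (base case)
Total: 62 + 62 + 62 + 62 + 62 + 62 + 62 + 62 + 0 = 496

496


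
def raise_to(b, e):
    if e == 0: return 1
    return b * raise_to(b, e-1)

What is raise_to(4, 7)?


raise_to(4, 7)
= 4 * raise_to(4, 6)
= 4 * 4 * raise_to(4, 5)
= 4 * 4 * 4 * raise_to(4, 4)
= 4 * 4 * 4 * 4 * raise_to(4, 3)
= 4 * 4 * 4 * 4 * 4 * raise_to(4, 2)
= 4 * 4 * 4 * 4 * 4 * 4 * raise_to(4, 1)
= 4 * 4 * 4 * 4 * 4 * 4 * 4 * raise_to(4, 0)
= 4 * 4 * 4 * 4 * 4 * 4 * 4 * 1
= 16384

16384


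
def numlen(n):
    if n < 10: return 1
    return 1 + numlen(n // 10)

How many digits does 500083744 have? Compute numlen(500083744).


numlen(500083744) = 1 + numlen(50008374)
numlen(50008374) = 1 + numlen(5000837)
numlen(5000837) = 1 + numlen(500083)
numlen(500083) = 1 + numlen(50008)
numlen(50008) = 1 + numlen(5000)
numlen(5000) = 1 + numlen(500)
numlen(500) = 1 + numlen(50)
numlen(50) = 1 + numlen(5)
numlen(5) = 1  (base case: 5 < 10)
Unwinding: 1 + 1 + 1 + 1 + 1 + 1 + 1 + 1 + 1 = 9

9


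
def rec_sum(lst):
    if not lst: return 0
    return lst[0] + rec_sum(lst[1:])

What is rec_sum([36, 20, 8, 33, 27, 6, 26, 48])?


rec_sum([36, 20, 8, 33, 27, 6, 26, 48]) = 36 + rec_sum([20, 8, 33, 27, 6, 26, 48])
rec_sum([20, 8, 33, 27, 6, 26, 48]) = 20 + rec_sum([8, 33, 27, 6, 26, 48])
rec_sum([8, 33, 27, 6, 26, 48]) = 8 + rec_sum([33, 27, 6, 26, 48])
rec_sum([33, 27, 6, 26, 48]) = 33 + rec_sum([27, 6, 26, 48])
rec_sum([27, 6, 26, 48]) = 27 + rec_sum([6, 26, 48])
rec_sum([6, 26, 48]) = 6 + rec_sum([26, 48])
rec_sum([26, 48]) = 26 + rec_sum([48])
rec_sum([48]) = 48 + rec_sum([])
rec_sum([]) = 0  (base case)
Total: 36 + 20 + 8 + 33 + 27 + 6 + 26 + 48 + 0 = 204

204


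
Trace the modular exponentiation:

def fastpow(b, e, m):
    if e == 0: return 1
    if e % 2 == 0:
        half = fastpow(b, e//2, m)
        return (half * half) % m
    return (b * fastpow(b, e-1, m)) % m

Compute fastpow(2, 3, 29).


fastpow(2, 3, 29): e is odd, compute fastpow(2, 2, 29)
  fastpow(2, 2, 29): e is even, compute fastpow(2, 1, 29)
    fastpow(2, 1, 29): e is odd, compute fastpow(2, 0, 29)
      fastpow(2, 0, 29) = 1
    (2 * 1) % 29 = 2
  half=2, (2*2) % 29 = 4
(2 * 4) % 29 = 8

8


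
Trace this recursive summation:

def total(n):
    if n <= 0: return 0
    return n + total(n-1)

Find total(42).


total(42)
= 42 + 41 + 40 + 39 + 38 + 37 + 36 + 35 + 34 + 33 + 32 + 31 + 30 + 29 + 28 + 27 + 26 + 25 + 24 + 23 + 22 + 21 + 20 + 19 + 18 + 17 + 16 + 15 + 14 + 13 + 12 + 11 + 10 + 9 + 8 + 7 + 6 + 5 + 4 + 3 + 2 + 1 + total(0)
= 42 + 41 + 40 + 39 + 38 + 37 + 36 + 35 + 34 + 33 + 32 + 31 + 30 + 29 + 28 + 27 + 26 + 25 + 24 + 23 + 22 + 21 + 20 + 19 + 18 + 17 + 16 + 15 + 14 + 13 + 12 + 11 + 10 + 9 + 8 + 7 + 6 + 5 + 4 + 3 + 2 + 1 + 0
= 903

903


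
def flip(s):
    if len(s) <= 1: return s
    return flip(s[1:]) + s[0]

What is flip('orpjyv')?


flip('orpjyv') = flip('rpjyv') + 'o'
flip('rpjyv') = flip('pjyv') + 'r'
flip('pjyv') = flip('jyv') + 'p'
flip('jyv') = flip('yv') + 'j'
flip('yv') = flip('v') + 'y'
flip('v') = 'v'  (base case)
Concatenating: 'v' + 'y' + 'j' + 'p' + 'r' + 'o' = 'vyjpro'

vyjpro


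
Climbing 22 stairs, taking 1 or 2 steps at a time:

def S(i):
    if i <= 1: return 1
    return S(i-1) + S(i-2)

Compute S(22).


Building up from base cases:
S(0) = 1
S(1) = 1
S(2) = S(1) + S(0) = 1 + 1 = 2
S(3) = S(2) + S(1) = 2 + 1 = 3
S(4) = S(3) + S(2) = 3 + 2 = 5
S(5) = S(4) + S(3) = 5 + 3 = 8
S(6) = S(5) + S(4) = 8 + 5 = 13
S(7) = S(6) + S(5) = 13 + 8 = 21
S(8) = S(7) + S(6) = 21 + 13 = 34
S(9) = S(8) + S(7) = 34 + 21 = 55
S(10) = S(9) + S(8) = 55 + 34 = 89
S(11) = S(10) + S(9) = 89 + 55 = 144
S(12) = S(11) + S(10) = 144 + 89 = 233
S(13) = S(12) + S(11) = 233 + 144 = 377
S(14) = S(13) + S(12) = 377 + 233 = 610
S(15) = S(14) + S(13) = 610 + 377 = 987
S(16) = S(15) + S(14) = 987 + 610 = 1597
S(17) = S(16) + S(15) = 1597 + 987 = 2584
S(18) = S(17) + S(16) = 2584 + 1597 = 4181
S(19) = S(18) + S(17) = 4181 + 2584 = 6765
S(20) = S(19) + S(18) = 6765 + 4181 = 10946
S(21) = S(20) + S(19) = 10946 + 6765 = 17711
S(22) = S(21) + S(20) = 17711 + 10946 = 28657

28657


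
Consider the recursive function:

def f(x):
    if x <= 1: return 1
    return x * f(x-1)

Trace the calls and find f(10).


f(10)
= 10 * f(9)
= 10 * 9 * f(8)
= 10 * 9 * 8 * f(7)
= 10 * 9 * 8 * 7 * f(6)
= 10 * 9 * 8 * 7 * 6 * f(5)
= 10 * 9 * 8 * 7 * 6 * 5 * f(4)
= 10 * 9 * 8 * 7 * 6 * 5 * 4 * f(3)
= 10 * 9 * 8 * 7 * 6 * 5 * 4 * 3 * f(2)
= 10 * 9 * 8 * 7 * 6 * 5 * 4 * 3 * 2 * f(1)
= 10 * 9 * 8 * 7 * 6 * 5 * 4 * 3 * 2 * 1
= 3628800

3628800


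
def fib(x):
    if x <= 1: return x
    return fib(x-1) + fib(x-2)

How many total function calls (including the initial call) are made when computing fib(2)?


Let C(n) = total calls for fib(n)
C(0) = 1, C(1) = 1
C(2) = 1 + C(1) + C(0) = 1 + 1 + 1 = 3

3


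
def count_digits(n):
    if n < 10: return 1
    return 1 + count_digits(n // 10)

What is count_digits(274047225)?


count_digits(274047225) = 1 + count_digits(27404722)
count_digits(27404722) = 1 + count_digits(2740472)
count_digits(2740472) = 1 + count_digits(274047)
count_digits(274047) = 1 + count_digits(27404)
count_digits(27404) = 1 + count_digits(2740)
count_digits(2740) = 1 + count_digits(274)
count_digits(274) = 1 + count_digits(27)
count_digits(27) = 1 + count_digits(2)
count_digits(2) = 1  (base case: 2 < 10)
Unwinding: 1 + 1 + 1 + 1 + 1 + 1 + 1 + 1 + 1 = 9

9


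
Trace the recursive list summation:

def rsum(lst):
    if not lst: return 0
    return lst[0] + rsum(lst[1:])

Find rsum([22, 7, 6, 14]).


rsum([22, 7, 6, 14]) = 22 + rsum([7, 6, 14])
rsum([7, 6, 14]) = 7 + rsum([6, 14])
rsum([6, 14]) = 6 + rsum([14])
rsum([14]) = 14 + rsum([])
rsum([]) = 0  (base case)
Total: 22 + 7 + 6 + 14 + 0 = 49

49


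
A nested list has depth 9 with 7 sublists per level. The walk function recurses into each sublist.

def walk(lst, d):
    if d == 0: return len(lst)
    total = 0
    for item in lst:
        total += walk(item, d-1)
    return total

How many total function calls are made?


At depth 0 (root): 1 call
At depth 1: each of 1 parents calls walk on 7 children = 7 calls
At depth 2: each of 7 parents calls walk on 7 children = 49 calls
At depth 3: each of 49 parents calls walk on 7 children = 343 calls
At depth 4: each of 343 parents calls walk on 7 children = 2401 calls
At depth 5: each of 2401 parents calls walk on 7 children = 16807 calls
At depth 6: each of 16807 parents calls walk on 7 children = 117649 calls
At depth 7: each of 117649 parents calls walk on 7 children = 823543 calls
At depth 8: each of 823543 parents calls walk on 7 children = 5764801 calls
At depth 9: each of 5764801 parents calls walk on 7 children = 40353607 calls
Total: 1 + 7 + 49 + 343 + 2401 + 16807 + 117649 + 823543 + 5764801 + 40353607 = 47079208

47079208


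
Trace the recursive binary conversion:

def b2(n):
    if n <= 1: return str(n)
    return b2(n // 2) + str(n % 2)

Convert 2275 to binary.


b2(2275) = b2(1137) + '1'
b2(1137) = b2(568) + '1'
b2(568) = b2(284) + '0'
b2(284) = b2(142) + '0'
b2(142) = b2(71) + '0'
b2(71) = b2(35) + '1'
b2(35) = b2(17) + '1'
b2(17) = b2(8) + '1'
b2(8) = b2(4) + '0'
b2(4) = b2(2) + '0'
b2(2) = b2(1) + '0'
b2(1) = '1'  (base case)
Concatenating: '1' + '0' + '0' + '0' + '1' + '1' + '1' + '0' + '0' + '0' + '1' + '1' = '100011100011'

100011100011


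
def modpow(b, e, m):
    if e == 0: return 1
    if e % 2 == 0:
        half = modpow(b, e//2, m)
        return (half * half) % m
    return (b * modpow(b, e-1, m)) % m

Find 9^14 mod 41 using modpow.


modpow(9, 14, 41): e is even, compute modpow(9, 7, 41)
  modpow(9, 7, 41): e is odd, compute modpow(9, 6, 41)
    modpow(9, 6, 41): e is even, compute modpow(9, 3, 41)
      modpow(9, 3, 41): e is odd, compute modpow(9, 2, 41)
        modpow(9, 2, 41): e is even, compute modpow(9, 1, 41)
          modpow(9, 1, 41): e is odd, compute modpow(9, 0, 41)
          modpow(9, 0, 41) = 1
          (9 * 1) % 41 = 9
        half=9, (9*9) % 41 = 40
      (9 * 40) % 41 = 32
    half=32, (32*32) % 41 = 40
  (9 * 40) % 41 = 32
half=32, (32*32) % 41 = 40

40


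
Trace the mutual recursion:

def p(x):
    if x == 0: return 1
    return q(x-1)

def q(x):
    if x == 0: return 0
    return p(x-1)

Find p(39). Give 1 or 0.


p(39) = q(38)
q(38) = p(37)
p(37) = q(36)
q(36) = p(35)
p(35) = q(34)
q(34) = p(33)
p(33) = q(32)
q(32) = p(31)
p(31) = q(30)
q(30) = p(29)
p(29) = q(28)
q(28) = p(27)
p(27) = q(26)
q(26) = p(25)
p(25) = q(24)
q(24) = p(23)
p(23) = q(22)
q(22) = p(21)
p(21) = q(20)
q(20) = p(19)
p(19) = q(18)
q(18) = p(17)
p(17) = q(16)
q(16) = p(15)
p(15) = q(14)
q(14) = p(13)
p(13) = q(12)
q(12) = p(11)
p(11) = q(10)
q(10) = p(9)
p(9) = q(8)
q(8) = p(7)
p(7) = q(6)
q(6) = p(5)
p(5) = q(4)
q(4) = p(3)
p(3) = q(2)
q(2) = p(1)
p(1) = q(0)
q(0) = 0  (base case)
Result: 0

0


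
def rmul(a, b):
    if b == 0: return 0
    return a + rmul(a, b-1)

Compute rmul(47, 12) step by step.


rmul(47, 12) = 47 + rmul(47, 11)
rmul(47, 11) = 47 + rmul(47, 10)
rmul(47, 10) = 47 + rmul(47, 9)
rmul(47, 9) = 47 + rmul(47, 8)
rmul(47, 8) = 47 + rmul(47, 7)
rmul(47, 7) = 47 + rmul(47, 6)
rmul(47, 6) = 47 + rmul(47, 5)
rmul(47, 5) = 47 + rmul(47, 4)
rmul(47, 4) = 47 + rmul(47, 3)
rmul(47, 3) = 47 + rmul(47, 2)
rmul(47, 2) = 47 + rmul(47, 1)
rmul(47, 1) = 47 + rmul(47, 0)
rmul(47, 0) = 0  (base case)
Total: 47 + 47 + 47 + 47 + 47 + 47 + 47 + 47 + 47 + 47 + 47 + 47 + 0 = 564

564


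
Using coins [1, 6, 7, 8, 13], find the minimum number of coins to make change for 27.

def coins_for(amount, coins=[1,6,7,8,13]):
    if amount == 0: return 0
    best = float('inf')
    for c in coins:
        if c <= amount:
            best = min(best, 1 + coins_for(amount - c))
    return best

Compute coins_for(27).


Building up with DP:
coins_for(0) = 0
coins_for(1) = min(1+coins_for(0)=1+0=1) = 1
coins_for(2) = min(1+coins_for(1)=1+1=2) = 2
coins_for(3) = min(1+coins_for(2)=1+2=3) = 3
coins_for(4) = min(1+coins_for(3)=1+3=4) = 4
coins_for(5) = min(1+coins_for(4)=1+4=5) = 5
coins_for(6) = min(1+coins_for(5)=1+5=6, 1+coins_for(0)=1+0=1) = 1
coins_for(7) = min(1+coins_for(6)=1+1=2, 1+coins_for(1)=1+1=2, 1+coins_for(0)=1+0=1) = 1
coins_for(8) = min(1+coins_for(7)=1+1=2, 1+coins_for(2)=1+2=3, 1+coins_for(1)=1+1=2, 1+coins_for(0)=1+0=1) = 1
coins_for(9) = min(1+coins_for(8)=1+1=2, 1+coins_for(3)=1+3=4, 1+coins_for(2)=1+2=3, 1+coins_for(1)=1+1=2) = 2
coins_for(10) = min(1+coins_for(9)=1+2=3, 1+coins_for(4)=1+4=5, 1+coins_for(3)=1+3=4, 1+coins_for(2)=1+2=3) = 3
coins_for(11) = min(1+coins_for(10)=1+3=4, 1+coins_for(5)=1+5=6, 1+coins_for(4)=1+4=5, 1+coins_for(3)=1+3=4) = 4
coins_for(12) = min(1+coins_for(11)=1+4=5, 1+coins_for(6)=1+1=2, 1+coins_for(5)=1+5=6, 1+coins_for(4)=1+4=5) = 2
coins_for(13) = min(1+coins_for(12)=1+2=3, 1+coins_for(7)=1+1=2, 1+coins_for(6)=1+1=2, 1+coins_for(5)=1+5=6, 1+coins_for(0)=1+0=1) = 1
coins_for(14) = min(1+coins_for(13)=1+1=2, 1+coins_for(8)=1+1=2, 1+coins_for(7)=1+1=2, 1+coins_for(6)=1+1=2, 1+coins_for(1)=1+1=2) = 2
coins_for(15) = min(1+coins_for(14)=1+2=3, 1+coins_for(9)=1+2=3, 1+coins_for(8)=1+1=2, 1+coins_for(7)=1+1=2, 1+coins_for(2)=1+2=3) = 2
coins_for(16) = min(1+coins_for(15)=1+2=3, 1+coins_for(10)=1+3=4, 1+coins_for(9)=1+2=3, 1+coins_for(8)=1+1=2, 1+coins_for(3)=1+3=4) = 2
coins_for(17) = min(1+coins_for(16)=1+2=3, 1+coins_for(11)=1+4=5, 1+coins_for(10)=1+3=4, 1+coins_for(9)=1+2=3, 1+coins_for(4)=1+4=5) = 3
coins_for(18) = min(1+coins_for(17)=1+3=4, 1+coins_for(12)=1+2=3, 1+coins_for(11)=1+4=5, 1+coins_for(10)=1+3=4, 1+coins_for(5)=1+5=6) = 3
coins_for(19) = min(1+coins_for(18)=1+3=4, 1+coins_for(13)=1+1=2, 1+coins_for(12)=1+2=3, 1+coins_for(11)=1+4=5, 1+coins_for(6)=1+1=2) = 2
coins_for(20) = min(1+coins_for(19)=1+2=3, 1+coins_for(14)=1+2=3, 1+coins_for(13)=1+1=2, 1+coins_for(12)=1+2=3, 1+coins_for(7)=1+1=2) = 2
coins_for(21) = min(1+coins_for(20)=1+2=3, 1+coins_for(15)=1+2=3, 1+coins_for(14)=1+2=3, 1+coins_for(13)=1+1=2, 1+coins_for(8)=1+1=2) = 2
coins_for(22) = min(1+coins_for(21)=1+2=3, 1+coins_for(16)=1+2=3, 1+coins_for(15)=1+2=3, 1+coins_for(14)=1+2=3, 1+coins_for(9)=1+2=3) = 3
coins_for(23) = min(1+coins_for(22)=1+3=4, 1+coins_for(17)=1+3=4, 1+coins_for(16)=1+2=3, 1+coins_for(15)=1+2=3, 1+coins_for(10)=1+3=4) = 3
coins_for(24) = min(1+coins_for(23)=1+3=4, 1+coins_for(18)=1+3=4, 1+coins_for(17)=1+3=4, 1+coins_for(16)=1+2=3, 1+coins_for(11)=1+4=5) = 3
coins_for(25) = min(1+coins_for(24)=1+3=4, 1+coins_for(19)=1+2=3, 1+coins_for(18)=1+3=4, 1+coins_for(17)=1+3=4, 1+coins_for(12)=1+2=3) = 3
coins_for(26) = min(1+coins_for(25)=1+3=4, 1+coins_for(20)=1+2=3, 1+coins_for(19)=1+2=3, 1+coins_for(18)=1+3=4, 1+coins_for(13)=1+1=2) = 2
coins_for(27) = min(1+coins_for(26)=1+2=3, 1+coins_for(21)=1+2=3, 1+coins_for(20)=1+2=3, 1+coins_for(19)=1+2=3, 1+coins_for(14)=1+2=3) = 3

3


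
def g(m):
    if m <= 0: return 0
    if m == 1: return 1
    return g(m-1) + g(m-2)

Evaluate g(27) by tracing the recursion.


Computing g(27) bottom-up:
g(0) = 0
g(1) = 1
g(2) = g(1) + g(0) = 1 + 0 = 1
g(3) = g(2) + g(1) = 1 + 1 = 2
g(4) = g(3) + g(2) = 2 + 1 = 3
g(5) = g(4) + g(3) = 3 + 2 = 5
g(6) = g(5) + g(4) = 5 + 3 = 8
g(7) = g(6) + g(5) = 8 + 5 = 13
g(8) = g(7) + g(6) = 13 + 8 = 21
g(9) = g(8) + g(7) = 21 + 13 = 34
g(10) = g(9) + g(8) = 34 + 21 = 55
g(11) = g(10) + g(9) = 55 + 34 = 89
g(12) = g(11) + g(10) = 89 + 55 = 144
g(13) = g(12) + g(11) = 144 + 89 = 233
g(14) = g(13) + g(12) = 233 + 144 = 377
g(15) = g(14) + g(13) = 377 + 233 = 610
g(16) = g(15) + g(14) = 610 + 377 = 987
g(17) = g(16) + g(15) = 987 + 610 = 1597
g(18) = g(17) + g(16) = 1597 + 987 = 2584
g(19) = g(18) + g(17) = 2584 + 1597 = 4181
g(20) = g(19) + g(18) = 4181 + 2584 = 6765
g(21) = g(20) + g(19) = 6765 + 4181 = 10946
g(22) = g(21) + g(20) = 10946 + 6765 = 17711
g(23) = g(22) + g(21) = 17711 + 10946 = 28657
g(24) = g(23) + g(22) = 28657 + 17711 = 46368
g(25) = g(24) + g(23) = 46368 + 28657 = 75025
g(26) = g(25) + g(24) = 75025 + 46368 = 121393
g(27) = g(26) + g(25) = 121393 + 75025 = 196418

196418


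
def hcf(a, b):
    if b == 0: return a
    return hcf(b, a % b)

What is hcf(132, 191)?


hcf(132, 191) = hcf(191, 132)
hcf(191, 132) = hcf(132, 59)
hcf(132, 59) = hcf(59, 14)
hcf(59, 14) = hcf(14, 3)
hcf(14, 3) = hcf(3, 2)
hcf(3, 2) = hcf(2, 1)
hcf(2, 1) = hcf(1, 0)
hcf(1, 0) = 1  (base case)

1


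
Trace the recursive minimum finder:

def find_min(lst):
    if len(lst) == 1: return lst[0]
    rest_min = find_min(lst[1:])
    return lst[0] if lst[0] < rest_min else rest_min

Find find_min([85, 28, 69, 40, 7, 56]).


find_min([85, 28, 69, 40, 7, 56]): compare 85 with find_min([28, 69, 40, 7, 56])
find_min([28, 69, 40, 7, 56]): compare 28 with find_min([69, 40, 7, 56])
find_min([69, 40, 7, 56]): compare 69 with find_min([40, 7, 56])
find_min([40, 7, 56]): compare 40 with find_min([7, 56])
find_min([7, 56]): compare 7 with find_min([56])
find_min([56]) = 56  (base case)
Compare 7 with 56 -> 7
Compare 40 with 7 -> 7
Compare 69 with 7 -> 7
Compare 28 with 7 -> 7
Compare 85 with 7 -> 7

7


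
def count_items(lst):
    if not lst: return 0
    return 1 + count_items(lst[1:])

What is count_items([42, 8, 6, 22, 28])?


count_items([42, 8, 6, 22, 28]) = 1 + count_items([8, 6, 22, 28])
count_items([8, 6, 22, 28]) = 1 + count_items([6, 22, 28])
count_items([6, 22, 28]) = 1 + count_items([22, 28])
count_items([22, 28]) = 1 + count_items([28])
count_items([28]) = 1 + count_items([])
count_items([]) = 0  (base case)
Unwinding: 1 + 1 + 1 + 1 + 1 + 0 = 5

5


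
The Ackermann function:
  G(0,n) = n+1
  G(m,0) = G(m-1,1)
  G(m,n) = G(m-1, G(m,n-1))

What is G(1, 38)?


G(1, 38) = G(0, G(1, 37))
  G(1, 37) = G(0, G(1, 36))
    G(1, 36) = G(0, G(1, 35))
      G(1, 35) = G(0, G(1, 34))
        G(1, 34) = G(0, G(1, 33))
          G(1, 33) = G(0, G(1, 32))
          G(1, 32) = G(0, G(1, 31))
          G(1, 31) = G(0, G(1, 30))
          G(1, 30) = G(0, G(1, 29))
          G(1, 29) = G(0, G(1, 28))
          G(1, 28) = G(0, G(1, 27))
          G(1, 27) = G(0, G(1, 26))
          G(1, 26) = G(0, G(1, 25))
          G(1, 25) = G(0, G(1, 24))
          G(1, 24) = G(0, G(1, 23))
          G(1, 23) = G(0, G(1, 22))
          G(1, 22) = G(0, G(1, 21))
          G(1, 21) = G(0, G(1, 20))
          G(1, 20) = G(0, G(1, 19))
          G(1, 19) = G(0, G(1, 18))
          G(1, 18) = G(0, G(1, 17))
          G(1, 17) = G(0, G(1, 16))
          G(1, 16) = G(0, G(1, 15))
          G(1, 15) = G(0, G(1, 14))
          G(1, 14) = G(0, G(1, 13))
... (trace truncated)
Result: G(1, 38) = 40

40


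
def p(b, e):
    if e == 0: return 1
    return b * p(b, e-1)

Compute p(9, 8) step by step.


p(9, 8)
= 9 * p(9, 7)
= 9 * 9 * p(9, 6)
= 9 * 9 * 9 * p(9, 5)
= 9 * 9 * 9 * 9 * p(9, 4)
= 9 * 9 * 9 * 9 * 9 * p(9, 3)
= 9 * 9 * 9 * 9 * 9 * 9 * p(9, 2)
= 9 * 9 * 9 * 9 * 9 * 9 * 9 * p(9, 1)
= 9 * 9 * 9 * 9 * 9 * 9 * 9 * 9 * p(9, 0)
= 9 * 9 * 9 * 9 * 9 * 9 * 9 * 9 * 1
= 43046721

43046721


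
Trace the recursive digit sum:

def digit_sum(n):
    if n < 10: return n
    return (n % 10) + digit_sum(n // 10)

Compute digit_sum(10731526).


digit_sum(10731526) = 6 + digit_sum(1073152)
digit_sum(1073152) = 2 + digit_sum(107315)
digit_sum(107315) = 5 + digit_sum(10731)
digit_sum(10731) = 1 + digit_sum(1073)
digit_sum(1073) = 3 + digit_sum(107)
digit_sum(107) = 7 + digit_sum(10)
digit_sum(10) = 0 + digit_sum(1)
digit_sum(1) = 1  (base case)
Total: 6 + 2 + 5 + 1 + 3 + 7 + 0 + 1 = 25

25


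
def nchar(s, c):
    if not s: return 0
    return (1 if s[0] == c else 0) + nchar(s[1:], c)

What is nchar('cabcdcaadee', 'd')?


s[0]='c' != 'd' -> 0
s[0]='a' != 'd' -> 0
s[0]='b' != 'd' -> 0
s[0]='c' != 'd' -> 0
s[0]='d' == 'd' -> 1
s[0]='c' != 'd' -> 0
s[0]='a' != 'd' -> 0
s[0]='a' != 'd' -> 0
s[0]='d' == 'd' -> 1
s[0]='e' != 'd' -> 0
s[0]='e' != 'd' -> 0
Sum: 0 + 0 + 0 + 0 + 1 + 0 + 0 + 0 + 1 + 0 + 0 = 2

2


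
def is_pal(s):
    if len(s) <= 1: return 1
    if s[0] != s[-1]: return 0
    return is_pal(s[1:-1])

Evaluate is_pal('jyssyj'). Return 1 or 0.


is_pal('jyssyj'): s[0]='j' == s[-1]='j' -> check is_pal('yssy')
is_pal('yssy'): s[0]='y' == s[-1]='y' -> check is_pal('ss')
is_pal('ss'): s[0]='s' == s[-1]='s' -> check is_pal('')
is_pal(''): len <= 1 -> return 1  (base case)
Result: 1 (palindrome)

1


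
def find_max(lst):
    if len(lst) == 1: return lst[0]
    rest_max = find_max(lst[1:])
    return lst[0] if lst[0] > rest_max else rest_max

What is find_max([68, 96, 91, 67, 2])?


find_max([68, 96, 91, 67, 2]): compare 68 with find_max([96, 91, 67, 2])
find_max([96, 91, 67, 2]): compare 96 with find_max([91, 67, 2])
find_max([91, 67, 2]): compare 91 with find_max([67, 2])
find_max([67, 2]): compare 67 with find_max([2])
find_max([2]) = 2  (base case)
Compare 67 with 2 -> 67
Compare 91 with 67 -> 91
Compare 96 with 91 -> 96
Compare 68 with 96 -> 96

96


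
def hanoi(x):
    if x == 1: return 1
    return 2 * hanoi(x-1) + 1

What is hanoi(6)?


hanoi(6) = 2 * hanoi(5) + 1
hanoi(5) = 2 * hanoi(4) + 1
hanoi(4) = 2 * hanoi(3) + 1
hanoi(3) = 2 * hanoi(2) + 1
hanoi(2) = 2 * hanoi(1) + 1
hanoi(1) = 1  (base case)
hanoi(2) = 2 * 1 + 1 = 3
hanoi(3) = 2 * 3 + 1 = 7
hanoi(4) = 2 * 7 + 1 = 15
hanoi(5) = 2 * 15 + 1 = 31
hanoi(6) = 2 * 31 + 1 = 63

63


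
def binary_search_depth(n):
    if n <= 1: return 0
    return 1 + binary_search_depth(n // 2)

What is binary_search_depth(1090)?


1090 / 2 = 545
545 / 2 = 272
272 / 2 = 136
136 / 2 = 68
68 / 2 = 34
34 / 2 = 17
17 / 2 = 8
8 / 2 = 4
4 / 2 = 2
2 / 2 = 1
Reached 1 after 10 halvings

10


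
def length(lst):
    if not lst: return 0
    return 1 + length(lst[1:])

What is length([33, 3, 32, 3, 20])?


length([33, 3, 32, 3, 20]) = 1 + length([3, 32, 3, 20])
length([3, 32, 3, 20]) = 1 + length([32, 3, 20])
length([32, 3, 20]) = 1 + length([3, 20])
length([3, 20]) = 1 + length([20])
length([20]) = 1 + length([])
length([]) = 0  (base case)
Unwinding: 1 + 1 + 1 + 1 + 1 + 0 = 5

5


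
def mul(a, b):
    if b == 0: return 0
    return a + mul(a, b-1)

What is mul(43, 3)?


mul(43, 3) = 43 + mul(43, 2)
mul(43, 2) = 43 + mul(43, 1)
mul(43, 1) = 43 + mul(43, 0)
mul(43, 0) = 0  (base case)
Total: 43 + 43 + 43 + 0 = 129

129


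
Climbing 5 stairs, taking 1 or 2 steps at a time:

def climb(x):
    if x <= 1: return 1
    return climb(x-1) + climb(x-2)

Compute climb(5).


Building up from base cases:
climb(0) = 1
climb(1) = 1
climb(2) = climb(1) + climb(0) = 1 + 1 = 2
climb(3) = climb(2) + climb(1) = 2 + 1 = 3
climb(4) = climb(3) + climb(2) = 3 + 2 = 5
climb(5) = climb(4) + climb(3) = 5 + 3 = 8

8


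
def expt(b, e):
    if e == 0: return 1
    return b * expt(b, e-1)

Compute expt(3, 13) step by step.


expt(3, 13)
= 3 * expt(3, 12)
= 3 * 3 * expt(3, 11)
= 3 * 3 * 3 * expt(3, 10)
= 3 * 3 * 3 * 3 * expt(3, 9)
= 3 * 3 * 3 * 3 * 3 * expt(3, 8)
= 3 * 3 * 3 * 3 * 3 * 3 * expt(3, 7)
= 3 * 3 * 3 * 3 * 3 * 3 * 3 * expt(3, 6)
= 3 * 3 * 3 * 3 * 3 * 3 * 3 * 3 * expt(3, 5)
= 3 * 3 * 3 * 3 * 3 * 3 * 3 * 3 * 3 * expt(3, 4)
= 3 * 3 * 3 * 3 * 3 * 3 * 3 * 3 * 3 * 3 * expt(3, 3)
= 3 * 3 * 3 * 3 * 3 * 3 * 3 * 3 * 3 * 3 * 3 * expt(3, 2)
= 3 * 3 * 3 * 3 * 3 * 3 * 3 * 3 * 3 * 3 * 3 * 3 * expt(3, 1)
= 3 * 3 * 3 * 3 * 3 * 3 * 3 * 3 * 3 * 3 * 3 * 3 * 3 * expt(3, 0)
= 3 * 3 * 3 * 3 * 3 * 3 * 3 * 3 * 3 * 3 * 3 * 3 * 3 * 1
= 1594323

1594323
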